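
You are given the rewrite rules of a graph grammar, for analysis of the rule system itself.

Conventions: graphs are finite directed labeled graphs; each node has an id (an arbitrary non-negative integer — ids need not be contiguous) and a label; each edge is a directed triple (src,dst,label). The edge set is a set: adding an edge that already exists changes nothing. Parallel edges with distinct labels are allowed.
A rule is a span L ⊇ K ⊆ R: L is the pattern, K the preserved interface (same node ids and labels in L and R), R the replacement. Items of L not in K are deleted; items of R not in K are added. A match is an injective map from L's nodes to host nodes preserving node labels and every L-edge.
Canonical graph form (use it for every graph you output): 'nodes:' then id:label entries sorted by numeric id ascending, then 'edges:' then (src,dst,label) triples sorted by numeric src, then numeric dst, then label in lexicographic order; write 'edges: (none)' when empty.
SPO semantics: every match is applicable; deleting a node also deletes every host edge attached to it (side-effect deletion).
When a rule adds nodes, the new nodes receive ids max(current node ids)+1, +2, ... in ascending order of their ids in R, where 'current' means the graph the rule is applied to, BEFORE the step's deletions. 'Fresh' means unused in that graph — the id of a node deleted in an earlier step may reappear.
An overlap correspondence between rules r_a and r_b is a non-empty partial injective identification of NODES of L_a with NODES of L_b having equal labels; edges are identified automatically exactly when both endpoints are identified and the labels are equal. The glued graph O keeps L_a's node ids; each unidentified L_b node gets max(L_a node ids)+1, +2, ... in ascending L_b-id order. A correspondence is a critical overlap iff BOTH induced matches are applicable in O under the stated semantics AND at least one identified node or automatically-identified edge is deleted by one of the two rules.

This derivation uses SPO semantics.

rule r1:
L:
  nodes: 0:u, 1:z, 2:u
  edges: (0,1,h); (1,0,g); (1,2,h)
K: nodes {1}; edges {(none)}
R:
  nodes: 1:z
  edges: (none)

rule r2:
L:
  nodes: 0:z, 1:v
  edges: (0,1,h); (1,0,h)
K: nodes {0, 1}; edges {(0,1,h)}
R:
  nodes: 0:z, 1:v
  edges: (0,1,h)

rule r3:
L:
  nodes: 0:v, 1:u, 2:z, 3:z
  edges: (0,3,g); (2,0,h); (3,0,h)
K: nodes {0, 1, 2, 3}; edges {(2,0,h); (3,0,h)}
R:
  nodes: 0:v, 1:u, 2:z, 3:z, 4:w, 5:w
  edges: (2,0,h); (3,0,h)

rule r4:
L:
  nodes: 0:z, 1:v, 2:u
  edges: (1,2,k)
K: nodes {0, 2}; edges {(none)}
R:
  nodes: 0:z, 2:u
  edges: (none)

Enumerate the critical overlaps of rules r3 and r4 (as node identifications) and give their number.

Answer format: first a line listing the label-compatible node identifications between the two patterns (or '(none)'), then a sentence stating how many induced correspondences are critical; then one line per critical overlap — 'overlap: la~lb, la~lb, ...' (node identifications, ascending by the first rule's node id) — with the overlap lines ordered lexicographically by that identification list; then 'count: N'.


label-compatible node identifications between L(r3) and L(r4): 0~1, 1~2, 2~0, 3~0
6 of the induced correspondences are critical overlaps of r3 and r4.
overlap: 0~1
overlap: 0~1, 1~2
overlap: 0~1, 1~2, 2~0
overlap: 0~1, 1~2, 3~0
overlap: 0~1, 2~0
overlap: 0~1, 3~0
count: 6


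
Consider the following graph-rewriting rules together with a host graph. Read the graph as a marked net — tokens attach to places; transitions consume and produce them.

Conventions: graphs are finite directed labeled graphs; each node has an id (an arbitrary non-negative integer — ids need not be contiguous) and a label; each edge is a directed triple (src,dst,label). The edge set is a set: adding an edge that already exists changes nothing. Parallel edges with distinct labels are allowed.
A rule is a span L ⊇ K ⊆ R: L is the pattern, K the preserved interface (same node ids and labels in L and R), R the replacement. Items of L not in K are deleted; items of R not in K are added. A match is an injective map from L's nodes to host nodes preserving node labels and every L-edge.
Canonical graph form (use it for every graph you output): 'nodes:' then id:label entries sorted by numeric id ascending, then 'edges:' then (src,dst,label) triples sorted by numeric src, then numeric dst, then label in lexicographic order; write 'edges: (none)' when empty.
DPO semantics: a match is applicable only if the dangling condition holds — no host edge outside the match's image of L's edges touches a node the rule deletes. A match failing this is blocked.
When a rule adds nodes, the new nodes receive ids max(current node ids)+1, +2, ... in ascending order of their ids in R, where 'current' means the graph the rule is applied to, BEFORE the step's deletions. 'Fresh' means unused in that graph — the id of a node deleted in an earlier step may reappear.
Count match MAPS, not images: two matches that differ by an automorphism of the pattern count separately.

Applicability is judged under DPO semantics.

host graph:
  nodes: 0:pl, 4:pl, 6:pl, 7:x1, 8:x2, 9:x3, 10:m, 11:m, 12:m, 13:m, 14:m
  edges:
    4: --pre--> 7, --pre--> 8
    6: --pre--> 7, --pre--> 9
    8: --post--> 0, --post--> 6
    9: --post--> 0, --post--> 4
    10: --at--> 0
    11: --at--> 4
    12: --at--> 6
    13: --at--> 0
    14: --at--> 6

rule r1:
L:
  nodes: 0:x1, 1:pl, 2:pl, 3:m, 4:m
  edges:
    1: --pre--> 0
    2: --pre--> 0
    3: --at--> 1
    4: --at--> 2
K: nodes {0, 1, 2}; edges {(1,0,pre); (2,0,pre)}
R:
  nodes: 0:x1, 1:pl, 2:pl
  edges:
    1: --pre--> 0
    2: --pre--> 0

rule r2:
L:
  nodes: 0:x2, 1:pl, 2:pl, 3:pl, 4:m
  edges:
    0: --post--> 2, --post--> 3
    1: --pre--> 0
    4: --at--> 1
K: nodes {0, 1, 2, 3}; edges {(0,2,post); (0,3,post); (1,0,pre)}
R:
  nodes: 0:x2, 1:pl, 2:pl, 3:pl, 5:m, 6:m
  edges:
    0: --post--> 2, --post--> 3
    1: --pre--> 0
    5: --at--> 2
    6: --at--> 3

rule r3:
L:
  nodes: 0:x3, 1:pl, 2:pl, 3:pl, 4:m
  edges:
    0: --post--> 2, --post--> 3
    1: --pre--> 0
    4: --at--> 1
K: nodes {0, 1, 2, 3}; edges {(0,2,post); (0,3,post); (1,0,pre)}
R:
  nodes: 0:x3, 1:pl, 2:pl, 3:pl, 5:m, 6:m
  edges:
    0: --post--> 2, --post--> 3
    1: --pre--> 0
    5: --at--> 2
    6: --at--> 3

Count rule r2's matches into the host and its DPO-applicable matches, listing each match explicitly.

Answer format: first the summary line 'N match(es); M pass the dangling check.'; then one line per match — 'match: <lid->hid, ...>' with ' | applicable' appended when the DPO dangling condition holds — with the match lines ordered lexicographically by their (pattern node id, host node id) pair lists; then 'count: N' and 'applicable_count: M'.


2 match(es); 2 pass the dangling check.
match: 0->8, 1->4, 2->0, 3->6, 4->11 | applicable
match: 0->8, 1->4, 2->6, 3->0, 4->11 | applicable
count: 2
applicable_count: 2


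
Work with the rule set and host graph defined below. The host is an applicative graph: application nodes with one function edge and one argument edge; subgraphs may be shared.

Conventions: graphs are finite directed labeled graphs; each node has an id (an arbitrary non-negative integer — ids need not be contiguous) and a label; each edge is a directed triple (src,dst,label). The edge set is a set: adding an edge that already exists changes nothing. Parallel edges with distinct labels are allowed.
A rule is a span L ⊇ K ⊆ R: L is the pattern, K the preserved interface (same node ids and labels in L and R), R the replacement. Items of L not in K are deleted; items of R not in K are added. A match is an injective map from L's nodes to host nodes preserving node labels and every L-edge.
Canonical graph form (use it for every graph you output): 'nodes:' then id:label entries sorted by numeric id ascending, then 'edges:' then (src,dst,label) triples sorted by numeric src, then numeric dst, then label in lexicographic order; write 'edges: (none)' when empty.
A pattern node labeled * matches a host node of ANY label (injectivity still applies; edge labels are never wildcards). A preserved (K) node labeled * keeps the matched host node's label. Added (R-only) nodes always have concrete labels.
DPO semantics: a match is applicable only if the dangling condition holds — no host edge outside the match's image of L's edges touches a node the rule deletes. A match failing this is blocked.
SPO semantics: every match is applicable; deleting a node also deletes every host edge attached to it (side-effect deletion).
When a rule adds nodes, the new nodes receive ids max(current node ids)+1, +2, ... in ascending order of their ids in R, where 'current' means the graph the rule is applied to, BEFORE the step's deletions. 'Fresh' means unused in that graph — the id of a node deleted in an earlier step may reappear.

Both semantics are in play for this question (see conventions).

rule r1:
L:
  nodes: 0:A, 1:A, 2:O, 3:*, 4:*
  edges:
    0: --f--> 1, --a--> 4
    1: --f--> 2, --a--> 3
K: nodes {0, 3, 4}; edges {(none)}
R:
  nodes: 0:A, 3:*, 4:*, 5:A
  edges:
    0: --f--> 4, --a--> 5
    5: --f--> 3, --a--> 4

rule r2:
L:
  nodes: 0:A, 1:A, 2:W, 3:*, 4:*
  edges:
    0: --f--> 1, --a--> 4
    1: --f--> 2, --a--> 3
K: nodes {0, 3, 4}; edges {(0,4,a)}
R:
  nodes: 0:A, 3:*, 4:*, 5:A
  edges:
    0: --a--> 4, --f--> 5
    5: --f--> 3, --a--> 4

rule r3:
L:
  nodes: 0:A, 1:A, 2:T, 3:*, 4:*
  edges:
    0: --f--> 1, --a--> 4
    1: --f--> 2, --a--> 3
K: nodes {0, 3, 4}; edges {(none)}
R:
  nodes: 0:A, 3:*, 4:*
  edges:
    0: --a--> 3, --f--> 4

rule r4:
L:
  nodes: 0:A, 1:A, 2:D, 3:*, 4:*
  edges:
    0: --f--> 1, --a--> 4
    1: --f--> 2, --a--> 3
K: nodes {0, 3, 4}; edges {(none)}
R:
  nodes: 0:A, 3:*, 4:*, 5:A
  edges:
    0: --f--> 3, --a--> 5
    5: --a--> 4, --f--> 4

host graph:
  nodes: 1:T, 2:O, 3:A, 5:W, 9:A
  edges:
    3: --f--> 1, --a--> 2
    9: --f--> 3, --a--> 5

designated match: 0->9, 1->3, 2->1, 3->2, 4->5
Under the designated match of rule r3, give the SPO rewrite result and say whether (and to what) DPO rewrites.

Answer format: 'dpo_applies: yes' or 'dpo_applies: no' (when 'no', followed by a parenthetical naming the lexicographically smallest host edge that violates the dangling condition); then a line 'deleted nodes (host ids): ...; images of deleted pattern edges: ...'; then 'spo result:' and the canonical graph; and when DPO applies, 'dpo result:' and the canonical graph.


dpo_applies: yes
deleted nodes (host ids): 1, 3; images of deleted pattern edges: (3,1,f); (3,2,a); (9,3,f); (9,5,a)
spo result:
nodes: 2:O, 5:W, 9:A
edges: (9,2,a); (9,5,f)
dpo result:
nodes: 2:O, 5:W, 9:A
edges: (9,2,a); (9,5,f)


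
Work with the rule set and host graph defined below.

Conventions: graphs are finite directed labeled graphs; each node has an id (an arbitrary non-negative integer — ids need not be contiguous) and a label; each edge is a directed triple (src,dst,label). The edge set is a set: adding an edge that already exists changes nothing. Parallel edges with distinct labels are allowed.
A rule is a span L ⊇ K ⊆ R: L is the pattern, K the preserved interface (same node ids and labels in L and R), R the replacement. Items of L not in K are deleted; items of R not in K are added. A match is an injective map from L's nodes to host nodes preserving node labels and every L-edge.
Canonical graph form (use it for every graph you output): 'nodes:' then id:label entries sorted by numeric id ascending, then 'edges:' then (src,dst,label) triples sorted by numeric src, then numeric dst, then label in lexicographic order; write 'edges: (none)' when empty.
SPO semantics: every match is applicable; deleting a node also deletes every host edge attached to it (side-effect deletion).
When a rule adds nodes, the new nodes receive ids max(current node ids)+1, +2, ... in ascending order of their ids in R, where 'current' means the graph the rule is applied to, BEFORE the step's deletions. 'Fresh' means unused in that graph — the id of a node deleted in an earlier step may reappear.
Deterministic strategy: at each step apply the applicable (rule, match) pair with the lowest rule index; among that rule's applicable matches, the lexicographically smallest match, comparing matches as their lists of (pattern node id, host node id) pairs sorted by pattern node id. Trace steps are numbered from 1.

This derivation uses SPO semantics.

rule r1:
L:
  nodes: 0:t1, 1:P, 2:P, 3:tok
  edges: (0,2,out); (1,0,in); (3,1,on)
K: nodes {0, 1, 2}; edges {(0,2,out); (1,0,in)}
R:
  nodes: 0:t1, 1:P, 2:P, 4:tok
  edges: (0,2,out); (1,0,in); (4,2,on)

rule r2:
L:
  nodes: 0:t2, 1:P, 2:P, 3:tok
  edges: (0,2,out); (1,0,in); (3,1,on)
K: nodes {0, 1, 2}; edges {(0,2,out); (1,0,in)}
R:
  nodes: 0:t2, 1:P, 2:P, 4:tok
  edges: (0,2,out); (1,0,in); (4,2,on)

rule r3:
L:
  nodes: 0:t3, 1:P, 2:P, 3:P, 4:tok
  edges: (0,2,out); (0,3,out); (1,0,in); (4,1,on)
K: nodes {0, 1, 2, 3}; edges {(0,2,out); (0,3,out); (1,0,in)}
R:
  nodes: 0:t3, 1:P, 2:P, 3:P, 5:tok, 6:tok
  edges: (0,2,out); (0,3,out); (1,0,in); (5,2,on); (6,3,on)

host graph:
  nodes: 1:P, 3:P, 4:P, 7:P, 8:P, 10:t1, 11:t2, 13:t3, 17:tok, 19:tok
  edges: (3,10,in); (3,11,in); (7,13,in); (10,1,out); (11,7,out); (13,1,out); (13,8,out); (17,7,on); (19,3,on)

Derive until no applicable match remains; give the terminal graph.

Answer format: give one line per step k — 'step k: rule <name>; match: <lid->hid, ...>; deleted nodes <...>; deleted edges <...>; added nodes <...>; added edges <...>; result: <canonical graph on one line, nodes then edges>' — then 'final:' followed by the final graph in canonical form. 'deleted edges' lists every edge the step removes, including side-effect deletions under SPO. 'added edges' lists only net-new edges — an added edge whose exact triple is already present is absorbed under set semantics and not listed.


step 1: rule r1; match: 0->10, 1->3, 2->1, 3->19; deleted nodes 19; deleted edges (19,3,on); added nodes 20; added edges (20,1,on); result: nodes: 1:P, 3:P, 4:P, 7:P, 8:P, 10:t1, 11:t2, 13:t3, 17:tok, 20:tok edges: (3,10,in); (3,11,in); (7,13,in); (10,1,out); (11,7,out); (13,1,out); (13,8,out); (17,7,on); (20,1,on)
step 2: rule r3; match: 0->13, 1->7, 2->1, 3->8, 4->17; deleted nodes 17; deleted edges (17,7,on); added nodes 21, 22; added edges (21,1,on); (22,8,on); result: nodes: 1:P, 3:P, 4:P, 7:P, 8:P, 10:t1, 11:t2, 13:t3, 20:tok, 21:tok, 22:tok edges: (3,10,in); (3,11,in); (7,13,in); (10,1,out); (11,7,out); (13,1,out); (13,8,out); (20,1,on); (21,1,on); (22,8,on)
final:
nodes: 1:P, 3:P, 4:P, 7:P, 8:P, 10:t1, 11:t2, 13:t3, 20:tok, 21:tok, 22:tok
edges: (3,10,in); (3,11,in); (7,13,in); (10,1,out); (11,7,out); (13,1,out); (13,8,out); (20,1,on); (21,1,on); (22,8,on)


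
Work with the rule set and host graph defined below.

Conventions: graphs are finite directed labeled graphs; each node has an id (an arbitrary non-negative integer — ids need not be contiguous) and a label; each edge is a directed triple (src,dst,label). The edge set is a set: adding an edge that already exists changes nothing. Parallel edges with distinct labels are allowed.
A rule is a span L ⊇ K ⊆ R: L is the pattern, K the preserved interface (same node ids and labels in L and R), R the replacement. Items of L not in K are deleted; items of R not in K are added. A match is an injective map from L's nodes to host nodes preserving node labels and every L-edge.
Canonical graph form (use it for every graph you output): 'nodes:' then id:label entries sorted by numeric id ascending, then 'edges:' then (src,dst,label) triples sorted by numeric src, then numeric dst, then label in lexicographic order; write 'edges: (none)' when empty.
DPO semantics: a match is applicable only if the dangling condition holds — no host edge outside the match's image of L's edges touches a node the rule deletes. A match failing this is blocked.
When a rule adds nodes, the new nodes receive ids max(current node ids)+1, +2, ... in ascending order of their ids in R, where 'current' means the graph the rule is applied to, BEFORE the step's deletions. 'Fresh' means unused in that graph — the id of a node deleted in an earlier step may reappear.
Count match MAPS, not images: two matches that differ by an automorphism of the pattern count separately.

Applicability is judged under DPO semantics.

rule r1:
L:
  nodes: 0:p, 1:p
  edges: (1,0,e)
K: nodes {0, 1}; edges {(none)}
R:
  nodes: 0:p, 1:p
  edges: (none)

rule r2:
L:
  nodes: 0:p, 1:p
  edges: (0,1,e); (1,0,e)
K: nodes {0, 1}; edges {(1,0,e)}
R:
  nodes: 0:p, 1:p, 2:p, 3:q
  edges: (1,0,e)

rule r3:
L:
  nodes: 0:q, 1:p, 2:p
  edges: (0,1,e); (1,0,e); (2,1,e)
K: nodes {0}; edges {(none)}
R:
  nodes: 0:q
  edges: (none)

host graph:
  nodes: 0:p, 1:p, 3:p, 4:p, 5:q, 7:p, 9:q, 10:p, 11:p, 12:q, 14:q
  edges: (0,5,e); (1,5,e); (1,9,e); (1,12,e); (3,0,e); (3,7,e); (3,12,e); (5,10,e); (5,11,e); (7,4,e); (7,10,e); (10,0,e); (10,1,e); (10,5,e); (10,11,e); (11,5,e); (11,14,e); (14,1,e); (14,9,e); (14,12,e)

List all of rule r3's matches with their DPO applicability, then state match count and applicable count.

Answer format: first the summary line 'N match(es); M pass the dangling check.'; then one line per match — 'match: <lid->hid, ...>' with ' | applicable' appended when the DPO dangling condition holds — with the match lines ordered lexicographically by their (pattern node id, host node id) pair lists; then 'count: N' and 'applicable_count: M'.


2 match(es); 0 pass the dangling check.
match: 0->5, 1->10, 2->7
match: 0->5, 1->11, 2->10
count: 2
applicable_count: 0


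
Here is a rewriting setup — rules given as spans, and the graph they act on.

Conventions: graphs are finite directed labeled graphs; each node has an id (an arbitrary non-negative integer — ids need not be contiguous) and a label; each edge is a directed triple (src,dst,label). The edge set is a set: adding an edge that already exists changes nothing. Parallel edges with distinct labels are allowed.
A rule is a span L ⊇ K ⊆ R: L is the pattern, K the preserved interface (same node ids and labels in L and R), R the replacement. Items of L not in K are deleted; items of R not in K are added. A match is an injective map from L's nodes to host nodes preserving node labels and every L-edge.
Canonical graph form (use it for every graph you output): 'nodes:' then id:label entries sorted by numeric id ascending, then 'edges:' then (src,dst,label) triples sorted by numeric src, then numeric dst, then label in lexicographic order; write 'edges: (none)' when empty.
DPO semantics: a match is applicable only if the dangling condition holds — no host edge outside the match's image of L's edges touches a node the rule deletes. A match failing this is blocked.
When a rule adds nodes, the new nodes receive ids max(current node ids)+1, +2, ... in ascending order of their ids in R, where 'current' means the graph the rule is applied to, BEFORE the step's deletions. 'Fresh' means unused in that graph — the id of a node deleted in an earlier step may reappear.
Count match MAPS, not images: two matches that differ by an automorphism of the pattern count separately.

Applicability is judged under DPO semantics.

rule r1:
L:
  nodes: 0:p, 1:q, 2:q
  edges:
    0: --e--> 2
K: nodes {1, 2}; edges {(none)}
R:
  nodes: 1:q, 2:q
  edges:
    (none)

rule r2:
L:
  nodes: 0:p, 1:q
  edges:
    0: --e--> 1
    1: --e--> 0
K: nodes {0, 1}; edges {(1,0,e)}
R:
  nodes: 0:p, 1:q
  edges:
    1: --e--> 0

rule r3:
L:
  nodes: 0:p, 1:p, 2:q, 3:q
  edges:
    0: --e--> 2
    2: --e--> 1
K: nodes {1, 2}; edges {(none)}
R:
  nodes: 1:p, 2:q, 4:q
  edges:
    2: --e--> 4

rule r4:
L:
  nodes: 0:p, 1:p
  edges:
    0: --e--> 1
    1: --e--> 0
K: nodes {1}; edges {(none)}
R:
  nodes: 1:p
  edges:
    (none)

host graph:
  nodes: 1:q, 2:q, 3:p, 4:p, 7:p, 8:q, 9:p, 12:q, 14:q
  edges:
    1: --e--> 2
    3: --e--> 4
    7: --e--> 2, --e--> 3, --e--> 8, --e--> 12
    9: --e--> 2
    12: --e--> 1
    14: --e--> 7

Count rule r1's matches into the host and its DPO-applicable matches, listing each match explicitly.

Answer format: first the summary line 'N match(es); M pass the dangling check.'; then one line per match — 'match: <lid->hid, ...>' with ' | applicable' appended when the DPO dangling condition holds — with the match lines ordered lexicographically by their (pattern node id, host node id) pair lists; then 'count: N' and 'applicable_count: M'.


16 match(es); 4 pass the dangling check.
match: 0->7, 1->1, 2->2
match: 0->7, 1->1, 2->8
match: 0->7, 1->1, 2->12
match: 0->7, 1->2, 2->8
match: 0->7, 1->2, 2->12
match: 0->7, 1->8, 2->2
match: 0->7, 1->8, 2->12
match: 0->7, 1->12, 2->2
match: 0->7, 1->12, 2->8
match: 0->7, 1->14, 2->2
match: 0->7, 1->14, 2->8
match: 0->7, 1->14, 2->12
match: 0->9, 1->1, 2->2 | applicable
match: 0->9, 1->8, 2->2 | applicable
match: 0->9, 1->12, 2->2 | applicable
match: 0->9, 1->14, 2->2 | applicable
count: 16
applicable_count: 4


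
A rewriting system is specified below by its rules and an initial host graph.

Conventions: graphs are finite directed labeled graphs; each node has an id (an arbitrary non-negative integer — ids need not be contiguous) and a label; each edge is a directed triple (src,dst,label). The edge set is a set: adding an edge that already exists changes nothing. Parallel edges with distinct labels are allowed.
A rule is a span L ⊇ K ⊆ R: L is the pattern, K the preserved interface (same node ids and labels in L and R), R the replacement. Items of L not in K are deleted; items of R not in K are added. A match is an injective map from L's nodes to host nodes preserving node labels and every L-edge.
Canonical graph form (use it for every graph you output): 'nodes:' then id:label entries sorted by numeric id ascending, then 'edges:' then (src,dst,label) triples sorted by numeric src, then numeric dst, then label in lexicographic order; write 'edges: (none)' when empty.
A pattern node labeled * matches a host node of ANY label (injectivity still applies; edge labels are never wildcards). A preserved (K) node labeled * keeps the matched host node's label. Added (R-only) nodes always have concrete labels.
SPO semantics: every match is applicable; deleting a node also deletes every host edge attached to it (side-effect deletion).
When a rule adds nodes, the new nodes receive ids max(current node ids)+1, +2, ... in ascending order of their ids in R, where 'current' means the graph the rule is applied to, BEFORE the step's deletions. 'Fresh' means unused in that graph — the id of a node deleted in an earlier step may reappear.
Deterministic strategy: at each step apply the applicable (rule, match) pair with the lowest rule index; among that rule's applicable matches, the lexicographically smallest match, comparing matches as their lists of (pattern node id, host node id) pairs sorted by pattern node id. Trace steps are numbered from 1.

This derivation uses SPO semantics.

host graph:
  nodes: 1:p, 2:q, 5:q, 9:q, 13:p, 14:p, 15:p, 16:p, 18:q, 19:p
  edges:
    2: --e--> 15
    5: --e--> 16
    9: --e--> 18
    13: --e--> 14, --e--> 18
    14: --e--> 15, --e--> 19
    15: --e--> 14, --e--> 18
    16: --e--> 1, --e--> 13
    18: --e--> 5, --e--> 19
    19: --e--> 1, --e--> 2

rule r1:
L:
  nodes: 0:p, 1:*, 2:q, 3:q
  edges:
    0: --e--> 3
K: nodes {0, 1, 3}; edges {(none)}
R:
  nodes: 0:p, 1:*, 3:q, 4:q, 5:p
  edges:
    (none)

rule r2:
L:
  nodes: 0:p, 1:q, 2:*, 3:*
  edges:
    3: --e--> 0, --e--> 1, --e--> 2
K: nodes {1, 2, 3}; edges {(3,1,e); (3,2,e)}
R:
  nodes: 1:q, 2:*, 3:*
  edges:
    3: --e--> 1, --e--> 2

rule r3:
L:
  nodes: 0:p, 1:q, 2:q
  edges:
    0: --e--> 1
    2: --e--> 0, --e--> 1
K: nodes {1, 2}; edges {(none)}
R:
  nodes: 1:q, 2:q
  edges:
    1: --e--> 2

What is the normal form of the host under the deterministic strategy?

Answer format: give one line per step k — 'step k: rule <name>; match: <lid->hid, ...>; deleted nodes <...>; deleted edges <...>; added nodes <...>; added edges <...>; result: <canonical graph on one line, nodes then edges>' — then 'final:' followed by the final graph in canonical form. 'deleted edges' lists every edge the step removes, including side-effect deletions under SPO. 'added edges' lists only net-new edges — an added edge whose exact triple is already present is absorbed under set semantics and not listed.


step 1: rule r1; match: 0->13, 1->1, 2->2, 3->18; deleted nodes 2; deleted edges (2,15,e); (13,18,e); (19,2,e); added nodes 20, 21; added edges (none); result: nodes: 1:p, 5:q, 9:q, 13:p, 14:p, 15:p, 16:p, 18:q, 19:p, 20:q, 21:p edges: (5,16,e); (9,18,e); (13,14,e); (14,15,e); (14,19,e); (15,14,e); (15,18,e); (16,1,e); (16,13,e); (18,5,e); (18,19,e); (19,1,e)
step 2: rule r1; match: 0->15, 1->1, 2->5, 3->18; deleted nodes 5; deleted edges (5,16,e); (15,18,e); (18,5,e); added nodes 22, 23; added edges (none); result: nodes: 1:p, 9:q, 13:p, 14:p, 15:p, 16:p, 18:q, 19:p, 20:q, 21:p, 22:q, 23:p edges: (9,18,e); (13,14,e); (14,15,e); (14,19,e); (15,14,e); (16,1,e); (16,13,e); (18,19,e); (19,1,e)
final:
nodes: 1:p, 9:q, 13:p, 14:p, 15:p, 16:p, 18:q, 19:p, 20:q, 21:p, 22:q, 23:p
edges: (9,18,e); (13,14,e); (14,15,e); (14,19,e); (15,14,e); (16,1,e); (16,13,e); (18,19,e); (19,1,e)


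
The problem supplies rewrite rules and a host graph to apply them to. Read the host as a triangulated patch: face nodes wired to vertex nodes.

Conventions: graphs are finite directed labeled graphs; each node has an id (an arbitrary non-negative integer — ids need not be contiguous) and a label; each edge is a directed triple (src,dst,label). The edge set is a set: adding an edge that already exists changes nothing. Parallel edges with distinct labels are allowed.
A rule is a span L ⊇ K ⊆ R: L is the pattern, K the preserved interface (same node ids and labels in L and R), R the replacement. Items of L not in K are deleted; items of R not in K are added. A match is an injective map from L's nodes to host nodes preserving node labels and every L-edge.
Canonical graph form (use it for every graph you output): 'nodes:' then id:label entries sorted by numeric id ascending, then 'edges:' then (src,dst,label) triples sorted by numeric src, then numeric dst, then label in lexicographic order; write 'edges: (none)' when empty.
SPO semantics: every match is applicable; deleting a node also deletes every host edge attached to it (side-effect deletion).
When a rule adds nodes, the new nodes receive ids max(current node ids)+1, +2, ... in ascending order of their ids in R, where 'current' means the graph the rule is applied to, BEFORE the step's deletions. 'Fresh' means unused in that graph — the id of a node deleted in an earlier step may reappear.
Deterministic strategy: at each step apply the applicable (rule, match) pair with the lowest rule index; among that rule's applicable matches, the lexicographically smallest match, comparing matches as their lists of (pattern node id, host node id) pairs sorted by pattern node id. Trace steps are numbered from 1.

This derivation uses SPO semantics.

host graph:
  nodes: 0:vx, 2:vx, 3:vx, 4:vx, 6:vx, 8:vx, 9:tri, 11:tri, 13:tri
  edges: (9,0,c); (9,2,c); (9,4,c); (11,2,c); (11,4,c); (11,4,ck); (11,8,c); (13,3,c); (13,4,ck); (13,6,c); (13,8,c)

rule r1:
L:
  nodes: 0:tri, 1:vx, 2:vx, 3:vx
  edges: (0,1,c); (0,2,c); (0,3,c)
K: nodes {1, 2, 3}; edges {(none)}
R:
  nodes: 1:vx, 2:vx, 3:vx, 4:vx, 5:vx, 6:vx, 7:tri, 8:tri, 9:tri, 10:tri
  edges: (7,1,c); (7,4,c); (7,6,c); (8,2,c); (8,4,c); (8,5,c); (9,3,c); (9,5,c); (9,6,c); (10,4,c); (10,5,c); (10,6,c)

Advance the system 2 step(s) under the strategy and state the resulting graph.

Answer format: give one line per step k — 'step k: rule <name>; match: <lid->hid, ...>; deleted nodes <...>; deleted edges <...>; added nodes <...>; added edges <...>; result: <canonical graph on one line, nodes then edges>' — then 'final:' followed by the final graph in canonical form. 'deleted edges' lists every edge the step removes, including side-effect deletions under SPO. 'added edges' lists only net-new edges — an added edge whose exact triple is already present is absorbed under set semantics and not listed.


step 1: rule r1; match: 0->9, 1->0, 2->2, 3->4; deleted nodes 9; deleted edges (9,0,c); (9,2,c); (9,4,c); added nodes 14, 15, 16, 17, 18, 19, 20; added edges (17,0,c); (17,14,c); (17,16,c); (18,2,c); (18,14,c); (18,15,c); (19,4,c); (19,15,c); (19,16,c); (20,14,c); (20,15,c); (20,16,c); result: nodes: 0:vx, 2:vx, 3:vx, 4:vx, 6:vx, 8:vx, 11:tri, 13:tri, 14:vx, 15:vx, 16:vx, 17:tri, 18:tri, 19:tri, 20:tri edges: (11,2,c); (11,4,c); (11,4,ck); (11,8,c); (13,3,c); (13,4,ck); (13,6,c); (13,8,c); (17,0,c); (17,14,c); (17,16,c); (18,2,c); (18,14,c); (18,15,c); (19,4,c); (19,15,c); (19,16,c); (20,14,c); (20,15,c); (20,16,c)
step 2: rule r1; match: 0->11, 1->2, 2->4, 3->8; deleted nodes 11; deleted edges (11,2,c); (11,4,c); (11,4,ck); (11,8,c); added nodes 21, 22, 23, 24, 25, 26, 27; added edges (24,2,c); (24,21,c); (24,23,c); (25,4,c); (25,21,c); (25,22,c); (26,8,c); (26,22,c); (26,23,c); (27,21,c); (27,22,c); (27,23,c); result: nodes: 0:vx, 2:vx, 3:vx, 4:vx, 6:vx, 8:vx, 13:tri, 14:vx, 15:vx, 16:vx, 17:tri, 18:tri, 19:tri, 20:tri, 21:vx, 22:vx, 23:vx, 24:tri, 25:tri, 26:tri, 27:tri edges: (13,3,c); (13,4,ck); (13,6,c); (13,8,c); (17,0,c); (17,14,c); (17,16,c); (18,2,c); (18,14,c); (18,15,c); (19,4,c); (19,15,c); (19,16,c); (20,14,c); (20,15,c); (20,16,c); (24,2,c); (24,21,c); (24,23,c); (25,4,c); (25,21,c); (25,22,c); (26,8,c); (26,22,c); (26,23,c); (27,21,c); (27,22,c); (27,23,c)
final:
nodes: 0:vx, 2:vx, 3:vx, 4:vx, 6:vx, 8:vx, 13:tri, 14:vx, 15:vx, 16:vx, 17:tri, 18:tri, 19:tri, 20:tri, 21:vx, 22:vx, 23:vx, 24:tri, 25:tri, 26:tri, 27:tri
edges: (13,3,c); (13,4,ck); (13,6,c); (13,8,c); (17,0,c); (17,14,c); (17,16,c); (18,2,c); (18,14,c); (18,15,c); (19,4,c); (19,15,c); (19,16,c); (20,14,c); (20,15,c); (20,16,c); (24,2,c); (24,21,c); (24,23,c); (25,4,c); (25,21,c); (25,22,c); (26,8,c); (26,22,c); (26,23,c); (27,21,c); (27,22,c); (27,23,c)


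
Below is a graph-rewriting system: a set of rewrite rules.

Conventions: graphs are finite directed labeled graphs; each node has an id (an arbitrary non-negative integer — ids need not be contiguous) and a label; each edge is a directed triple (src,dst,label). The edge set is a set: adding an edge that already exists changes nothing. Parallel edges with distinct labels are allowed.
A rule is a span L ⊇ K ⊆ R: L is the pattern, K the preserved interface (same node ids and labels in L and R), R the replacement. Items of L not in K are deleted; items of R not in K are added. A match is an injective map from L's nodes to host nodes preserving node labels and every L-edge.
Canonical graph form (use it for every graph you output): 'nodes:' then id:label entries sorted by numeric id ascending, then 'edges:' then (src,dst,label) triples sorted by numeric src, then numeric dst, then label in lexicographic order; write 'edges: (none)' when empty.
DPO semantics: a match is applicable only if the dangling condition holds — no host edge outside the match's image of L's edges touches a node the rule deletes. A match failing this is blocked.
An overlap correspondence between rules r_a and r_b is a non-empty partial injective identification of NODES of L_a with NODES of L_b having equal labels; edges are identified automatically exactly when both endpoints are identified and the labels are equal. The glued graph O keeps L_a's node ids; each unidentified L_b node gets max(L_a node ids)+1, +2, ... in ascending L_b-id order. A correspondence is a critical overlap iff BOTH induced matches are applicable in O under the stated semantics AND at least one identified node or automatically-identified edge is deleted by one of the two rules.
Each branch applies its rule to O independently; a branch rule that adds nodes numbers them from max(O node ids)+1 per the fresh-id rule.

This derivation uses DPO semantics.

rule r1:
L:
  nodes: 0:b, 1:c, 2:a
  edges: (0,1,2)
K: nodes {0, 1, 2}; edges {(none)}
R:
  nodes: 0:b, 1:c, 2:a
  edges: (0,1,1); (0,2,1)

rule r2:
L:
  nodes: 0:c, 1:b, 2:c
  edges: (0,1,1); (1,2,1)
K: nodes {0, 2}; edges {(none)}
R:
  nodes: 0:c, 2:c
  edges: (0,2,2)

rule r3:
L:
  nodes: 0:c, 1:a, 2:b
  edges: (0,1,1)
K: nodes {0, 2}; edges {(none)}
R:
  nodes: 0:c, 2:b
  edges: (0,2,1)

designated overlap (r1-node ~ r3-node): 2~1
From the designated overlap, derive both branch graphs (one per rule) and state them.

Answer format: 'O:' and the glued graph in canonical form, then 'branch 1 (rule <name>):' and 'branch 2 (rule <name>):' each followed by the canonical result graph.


O:
nodes: 0:b, 1:c, 2:a, 3:c, 4:b
edges: (0,1,2); (3,2,1)
branch 1 (rule r1):
nodes: 0:b, 1:c, 2:a, 3:c, 4:b
edges: (0,1,1); (0,2,1); (3,2,1)
branch 2 (rule r3):
nodes: 0:b, 1:c, 3:c, 4:b
edges: (0,1,2); (3,4,1)


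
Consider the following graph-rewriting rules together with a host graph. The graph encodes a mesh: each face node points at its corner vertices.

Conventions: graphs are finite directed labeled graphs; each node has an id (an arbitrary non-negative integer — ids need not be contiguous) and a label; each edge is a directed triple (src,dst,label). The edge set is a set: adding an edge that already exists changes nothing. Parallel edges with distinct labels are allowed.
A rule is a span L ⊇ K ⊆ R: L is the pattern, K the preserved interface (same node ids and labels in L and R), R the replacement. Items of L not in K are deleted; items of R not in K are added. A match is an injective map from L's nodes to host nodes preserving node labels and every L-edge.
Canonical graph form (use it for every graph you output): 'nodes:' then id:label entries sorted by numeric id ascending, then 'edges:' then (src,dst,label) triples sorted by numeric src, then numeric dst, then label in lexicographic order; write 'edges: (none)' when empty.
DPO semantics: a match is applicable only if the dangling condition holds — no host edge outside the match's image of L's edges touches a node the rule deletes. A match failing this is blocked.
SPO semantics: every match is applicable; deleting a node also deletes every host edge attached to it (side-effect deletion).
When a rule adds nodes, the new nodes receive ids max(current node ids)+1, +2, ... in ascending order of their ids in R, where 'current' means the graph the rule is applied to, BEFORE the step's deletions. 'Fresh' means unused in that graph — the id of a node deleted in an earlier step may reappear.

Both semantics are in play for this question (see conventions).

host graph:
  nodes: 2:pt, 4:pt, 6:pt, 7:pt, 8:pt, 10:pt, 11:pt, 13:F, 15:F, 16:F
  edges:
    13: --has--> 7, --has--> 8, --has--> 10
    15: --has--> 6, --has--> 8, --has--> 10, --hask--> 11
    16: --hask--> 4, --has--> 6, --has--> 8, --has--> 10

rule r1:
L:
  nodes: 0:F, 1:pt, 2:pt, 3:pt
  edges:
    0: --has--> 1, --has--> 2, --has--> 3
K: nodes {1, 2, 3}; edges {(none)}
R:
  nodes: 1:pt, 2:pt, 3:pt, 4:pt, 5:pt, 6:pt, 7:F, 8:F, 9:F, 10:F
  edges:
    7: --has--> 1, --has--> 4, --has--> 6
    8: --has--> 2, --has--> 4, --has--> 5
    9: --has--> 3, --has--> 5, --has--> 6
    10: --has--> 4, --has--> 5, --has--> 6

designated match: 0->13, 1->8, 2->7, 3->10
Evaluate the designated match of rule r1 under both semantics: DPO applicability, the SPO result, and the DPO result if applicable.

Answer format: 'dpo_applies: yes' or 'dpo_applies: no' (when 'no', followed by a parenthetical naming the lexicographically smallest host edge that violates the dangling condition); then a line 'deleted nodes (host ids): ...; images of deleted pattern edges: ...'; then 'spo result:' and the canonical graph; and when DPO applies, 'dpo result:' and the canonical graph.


dpo_applies: yes
deleted nodes (host ids): 13; images of deleted pattern edges: (13,7,has); (13,8,has); (13,10,has)
spo result:
nodes: 2:pt, 4:pt, 6:pt, 7:pt, 8:pt, 10:pt, 11:pt, 15:F, 16:F, 17:pt, 18:pt, 19:pt, 20:F, 21:F, 22:F, 23:F
edges: (15,6,has); (15,8,has); (15,10,has); (15,11,hask); (16,4,hask); (16,6,has); (16,8,has); (16,10,has); (20,8,has); (20,17,has); (20,19,has); (21,7,has); (21,17,has); (21,18,has); (22,10,has); (22,18,has); (22,19,has); (23,17,has); (23,18,has); (23,19,has)
dpo result:
nodes: 2:pt, 4:pt, 6:pt, 7:pt, 8:pt, 10:pt, 11:pt, 15:F, 16:F, 17:pt, 18:pt, 19:pt, 20:F, 21:F, 22:F, 23:F
edges: (15,6,has); (15,8,has); (15,10,has); (15,11,hask); (16,4,hask); (16,6,has); (16,8,has); (16,10,has); (20,8,has); (20,17,has); (20,19,has); (21,7,has); (21,17,has); (21,18,has); (22,10,has); (22,18,has); (22,19,has); (23,17,has); (23,18,has); (23,19,has)


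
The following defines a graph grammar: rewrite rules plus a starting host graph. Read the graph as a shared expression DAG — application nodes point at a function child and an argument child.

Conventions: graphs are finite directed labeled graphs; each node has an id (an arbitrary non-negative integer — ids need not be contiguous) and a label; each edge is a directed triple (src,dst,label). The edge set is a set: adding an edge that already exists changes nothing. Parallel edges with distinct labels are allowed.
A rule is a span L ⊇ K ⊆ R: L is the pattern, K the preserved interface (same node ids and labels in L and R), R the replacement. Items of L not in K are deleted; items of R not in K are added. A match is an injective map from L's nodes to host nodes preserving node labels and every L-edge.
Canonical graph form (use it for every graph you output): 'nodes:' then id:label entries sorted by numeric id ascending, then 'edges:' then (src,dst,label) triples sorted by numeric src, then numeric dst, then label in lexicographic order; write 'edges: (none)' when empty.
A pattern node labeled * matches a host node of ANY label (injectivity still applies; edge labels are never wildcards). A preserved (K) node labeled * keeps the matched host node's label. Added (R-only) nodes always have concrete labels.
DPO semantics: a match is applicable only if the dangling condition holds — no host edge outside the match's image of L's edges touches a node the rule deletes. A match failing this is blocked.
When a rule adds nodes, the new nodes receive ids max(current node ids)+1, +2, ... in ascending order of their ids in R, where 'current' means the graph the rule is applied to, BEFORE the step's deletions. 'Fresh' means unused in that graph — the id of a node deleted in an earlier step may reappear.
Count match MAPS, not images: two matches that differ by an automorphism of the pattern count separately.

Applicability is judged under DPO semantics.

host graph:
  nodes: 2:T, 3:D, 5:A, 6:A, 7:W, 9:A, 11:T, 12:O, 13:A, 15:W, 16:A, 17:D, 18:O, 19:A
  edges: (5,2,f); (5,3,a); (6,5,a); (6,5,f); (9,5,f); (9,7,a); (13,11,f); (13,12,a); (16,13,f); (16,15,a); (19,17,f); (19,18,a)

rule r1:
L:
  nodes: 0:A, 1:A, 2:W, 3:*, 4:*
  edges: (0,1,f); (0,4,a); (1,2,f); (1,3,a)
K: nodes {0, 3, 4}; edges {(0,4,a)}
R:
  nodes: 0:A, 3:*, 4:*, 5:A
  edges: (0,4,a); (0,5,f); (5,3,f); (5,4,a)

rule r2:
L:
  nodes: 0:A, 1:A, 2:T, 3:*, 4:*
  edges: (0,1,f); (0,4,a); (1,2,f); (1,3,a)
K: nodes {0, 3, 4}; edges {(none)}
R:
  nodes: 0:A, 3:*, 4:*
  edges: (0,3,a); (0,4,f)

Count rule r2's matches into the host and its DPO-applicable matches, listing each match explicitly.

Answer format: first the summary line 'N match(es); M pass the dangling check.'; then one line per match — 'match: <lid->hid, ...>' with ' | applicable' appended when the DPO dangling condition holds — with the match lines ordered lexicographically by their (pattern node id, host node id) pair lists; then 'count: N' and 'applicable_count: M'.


2 match(es); 1 pass the dangling check.
match: 0->9, 1->5, 2->2, 3->3, 4->7
match: 0->16, 1->13, 2->11, 3->12, 4->15 | applicable
count: 2
applicable_count: 1


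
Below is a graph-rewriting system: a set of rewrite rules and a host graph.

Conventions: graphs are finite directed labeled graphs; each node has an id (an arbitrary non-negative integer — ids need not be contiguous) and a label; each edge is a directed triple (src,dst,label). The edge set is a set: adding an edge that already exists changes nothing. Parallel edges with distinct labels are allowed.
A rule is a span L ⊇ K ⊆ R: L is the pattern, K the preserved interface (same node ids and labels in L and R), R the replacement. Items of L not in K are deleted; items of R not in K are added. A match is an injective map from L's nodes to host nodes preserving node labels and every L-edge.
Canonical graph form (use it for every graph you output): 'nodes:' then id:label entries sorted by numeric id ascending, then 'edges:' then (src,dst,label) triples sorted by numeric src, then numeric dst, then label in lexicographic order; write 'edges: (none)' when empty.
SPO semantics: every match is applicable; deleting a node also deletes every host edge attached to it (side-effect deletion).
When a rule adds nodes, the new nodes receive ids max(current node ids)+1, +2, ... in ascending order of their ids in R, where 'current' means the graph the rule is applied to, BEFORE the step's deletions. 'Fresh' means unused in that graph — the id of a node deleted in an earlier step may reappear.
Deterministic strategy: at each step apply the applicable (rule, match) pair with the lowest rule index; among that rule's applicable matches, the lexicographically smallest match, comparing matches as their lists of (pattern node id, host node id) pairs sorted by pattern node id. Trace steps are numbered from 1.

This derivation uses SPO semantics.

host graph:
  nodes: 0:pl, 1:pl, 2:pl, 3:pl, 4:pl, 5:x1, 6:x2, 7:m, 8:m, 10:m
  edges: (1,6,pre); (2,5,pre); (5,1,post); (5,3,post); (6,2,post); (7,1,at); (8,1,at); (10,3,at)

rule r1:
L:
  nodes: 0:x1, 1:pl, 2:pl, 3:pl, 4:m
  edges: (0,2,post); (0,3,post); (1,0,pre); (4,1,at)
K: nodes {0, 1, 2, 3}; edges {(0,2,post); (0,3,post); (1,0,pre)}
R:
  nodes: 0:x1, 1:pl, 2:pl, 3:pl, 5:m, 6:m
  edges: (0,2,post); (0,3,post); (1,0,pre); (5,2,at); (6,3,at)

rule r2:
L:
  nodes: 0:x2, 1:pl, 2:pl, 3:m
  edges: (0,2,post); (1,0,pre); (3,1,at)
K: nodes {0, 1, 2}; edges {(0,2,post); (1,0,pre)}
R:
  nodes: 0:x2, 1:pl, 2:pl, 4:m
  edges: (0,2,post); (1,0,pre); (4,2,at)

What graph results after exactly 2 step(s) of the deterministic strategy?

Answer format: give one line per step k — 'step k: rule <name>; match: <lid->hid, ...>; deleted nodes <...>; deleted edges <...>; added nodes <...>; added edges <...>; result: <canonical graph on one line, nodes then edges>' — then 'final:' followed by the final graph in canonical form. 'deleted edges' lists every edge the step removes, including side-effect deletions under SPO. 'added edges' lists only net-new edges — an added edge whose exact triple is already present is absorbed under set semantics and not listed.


step 1: rule r2; match: 0->6, 1->1, 2->2, 3->7; deleted nodes 7; deleted edges (7,1,at); added nodes 11; added edges (11,2,at); result: nodes: 0:pl, 1:pl, 2:pl, 3:pl, 4:pl, 5:x1, 6:x2, 8:m, 10:m, 11:m edges: (1,6,pre); (2,5,pre); (5,1,post); (5,3,post); (6,2,post); (8,1,at); (10,3,at); (11,2,at)
step 2: rule r1; match: 0->5, 1->2, 2->1, 3->3, 4->11; deleted nodes 11; deleted edges (11,2,at); added nodes 12, 13; added edges (12,1,at); (13,3,at); result: nodes: 0:pl, 1:pl, 2:pl, 3:pl, 4:pl, 5:x1, 6:x2, 8:m, 10:m, 12:m, 13:m edges: (1,6,pre); (2,5,pre); (5,1,post); (5,3,post); (6,2,post); (8,1,at); (10,3,at); (12,1,at); (13,3,at)
final:
nodes: 0:pl, 1:pl, 2:pl, 3:pl, 4:pl, 5:x1, 6:x2, 8:m, 10:m, 12:m, 13:m
edges: (1,6,pre); (2,5,pre); (5,1,post); (5,3,post); (6,2,post); (8,1,at); (10,3,at); (12,1,at); (13,3,at)
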